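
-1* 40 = -40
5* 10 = 50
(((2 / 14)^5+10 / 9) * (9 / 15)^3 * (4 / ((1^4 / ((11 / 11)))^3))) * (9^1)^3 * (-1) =-1470355092 / 2100875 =-699.88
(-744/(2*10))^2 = 34596/25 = 1383.84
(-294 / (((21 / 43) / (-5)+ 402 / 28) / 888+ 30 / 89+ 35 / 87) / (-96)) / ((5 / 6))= 25352734554 / 5211525101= 4.86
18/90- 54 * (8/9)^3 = -37.73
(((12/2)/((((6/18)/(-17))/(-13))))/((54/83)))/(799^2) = 1079/112659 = 0.01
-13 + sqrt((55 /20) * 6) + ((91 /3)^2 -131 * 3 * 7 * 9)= -214667 /9 + sqrt(66) /2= -23847.83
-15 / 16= -0.94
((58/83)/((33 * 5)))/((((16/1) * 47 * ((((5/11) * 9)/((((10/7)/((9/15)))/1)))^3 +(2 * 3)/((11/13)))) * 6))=87725/1136778090642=0.00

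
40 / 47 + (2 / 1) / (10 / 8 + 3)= 1056 / 799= 1.32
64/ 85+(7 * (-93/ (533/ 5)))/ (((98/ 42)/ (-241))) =28610687/ 45305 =631.51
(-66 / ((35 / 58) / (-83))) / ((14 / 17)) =2700654 / 245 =11023.08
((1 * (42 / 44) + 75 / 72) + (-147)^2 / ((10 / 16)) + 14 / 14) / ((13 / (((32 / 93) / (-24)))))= -45642163 / 1196910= -38.13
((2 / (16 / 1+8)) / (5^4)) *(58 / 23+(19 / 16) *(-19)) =-59 / 22080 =-0.00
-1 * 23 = -23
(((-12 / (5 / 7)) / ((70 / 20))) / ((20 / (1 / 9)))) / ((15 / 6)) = -0.01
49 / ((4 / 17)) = 833 / 4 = 208.25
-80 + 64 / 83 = -6576 / 83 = -79.23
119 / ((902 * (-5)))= -0.03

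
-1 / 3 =-0.33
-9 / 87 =-3 / 29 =-0.10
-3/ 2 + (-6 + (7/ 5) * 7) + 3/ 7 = 191/ 70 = 2.73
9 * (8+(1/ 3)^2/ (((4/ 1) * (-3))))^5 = 478689585080543/ 1632586752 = 293209.28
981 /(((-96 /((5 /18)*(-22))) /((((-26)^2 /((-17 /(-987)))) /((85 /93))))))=6199900707 /2312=2681617.95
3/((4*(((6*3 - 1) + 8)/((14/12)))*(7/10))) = 1/20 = 0.05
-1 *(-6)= 6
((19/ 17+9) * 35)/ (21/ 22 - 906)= -132440/ 338487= -0.39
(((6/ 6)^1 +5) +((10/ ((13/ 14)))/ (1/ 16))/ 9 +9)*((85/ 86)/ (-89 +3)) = -339575/ 865332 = -0.39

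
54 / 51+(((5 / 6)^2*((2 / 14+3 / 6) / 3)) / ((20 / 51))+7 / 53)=316937 / 201824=1.57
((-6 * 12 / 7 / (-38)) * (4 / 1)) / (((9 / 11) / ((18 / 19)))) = 3168 / 2527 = 1.25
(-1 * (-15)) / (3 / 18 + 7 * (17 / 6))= 3 / 4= 0.75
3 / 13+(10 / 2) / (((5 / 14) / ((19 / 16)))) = 1753 / 104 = 16.86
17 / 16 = 1.06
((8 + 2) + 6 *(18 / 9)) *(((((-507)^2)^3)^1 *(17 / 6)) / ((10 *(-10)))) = -10586882860506591.21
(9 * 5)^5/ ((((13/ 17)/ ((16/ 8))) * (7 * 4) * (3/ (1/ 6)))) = 957563.53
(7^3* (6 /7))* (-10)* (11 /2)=-16170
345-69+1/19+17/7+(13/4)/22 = 3261073/11704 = 278.63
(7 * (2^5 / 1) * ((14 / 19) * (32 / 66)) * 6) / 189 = 14336 / 5643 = 2.54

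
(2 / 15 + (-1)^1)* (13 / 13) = -13 / 15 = -0.87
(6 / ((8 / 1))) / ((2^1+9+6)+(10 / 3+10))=0.02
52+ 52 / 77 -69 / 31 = 120423 / 2387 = 50.45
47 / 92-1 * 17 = -1517 / 92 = -16.49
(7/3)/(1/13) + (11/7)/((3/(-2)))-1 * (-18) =331/7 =47.29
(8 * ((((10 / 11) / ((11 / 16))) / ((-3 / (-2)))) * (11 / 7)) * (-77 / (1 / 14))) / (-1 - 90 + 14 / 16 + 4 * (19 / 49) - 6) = 14049280 / 111219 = 126.32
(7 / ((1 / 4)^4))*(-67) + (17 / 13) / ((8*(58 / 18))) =-362112871 / 3016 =-120063.95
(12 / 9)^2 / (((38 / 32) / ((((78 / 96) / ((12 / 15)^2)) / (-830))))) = -65 / 28386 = -0.00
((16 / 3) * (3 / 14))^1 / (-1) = -8 / 7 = -1.14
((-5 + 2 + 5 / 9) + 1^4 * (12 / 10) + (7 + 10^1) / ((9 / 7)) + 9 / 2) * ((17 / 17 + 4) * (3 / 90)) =1483 / 540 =2.75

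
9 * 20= 180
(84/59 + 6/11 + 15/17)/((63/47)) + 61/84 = 881523/308924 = 2.85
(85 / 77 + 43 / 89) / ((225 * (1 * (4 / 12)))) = 0.02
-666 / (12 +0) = -111 / 2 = -55.50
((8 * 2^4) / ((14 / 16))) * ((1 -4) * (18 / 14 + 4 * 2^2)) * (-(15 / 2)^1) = 2787840 / 49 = 56894.69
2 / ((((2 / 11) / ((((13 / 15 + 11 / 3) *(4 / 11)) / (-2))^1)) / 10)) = -272 / 3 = -90.67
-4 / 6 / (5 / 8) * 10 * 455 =-14560 / 3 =-4853.33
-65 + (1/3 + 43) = -65/3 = -21.67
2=2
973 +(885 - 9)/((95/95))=1849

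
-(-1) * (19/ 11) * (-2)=-38/ 11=-3.45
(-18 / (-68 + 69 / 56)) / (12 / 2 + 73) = 1008 / 295381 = 0.00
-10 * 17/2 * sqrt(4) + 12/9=-506/3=-168.67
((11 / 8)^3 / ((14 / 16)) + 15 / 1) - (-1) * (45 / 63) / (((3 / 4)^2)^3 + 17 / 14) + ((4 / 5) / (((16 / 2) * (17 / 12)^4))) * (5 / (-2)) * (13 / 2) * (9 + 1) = 21582849127069 / 1493665509952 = 14.45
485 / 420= 1.15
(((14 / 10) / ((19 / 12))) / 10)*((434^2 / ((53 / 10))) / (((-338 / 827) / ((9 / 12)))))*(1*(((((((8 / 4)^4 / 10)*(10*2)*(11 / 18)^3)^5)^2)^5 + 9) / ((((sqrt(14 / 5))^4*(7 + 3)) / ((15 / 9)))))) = -1076275395564371899794075577032705906339224689134853417491428172572671936722559084281182444887762999707280216972974481521716794491985333206352565802962287714689215934906101467224230605118291525 / 586078052342836367077530498565180776757753235537278011346563853788857133249266046590256615954556254396896407385013545161965585846547532176175238948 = -1836402832800137385294870000000000000000000000.00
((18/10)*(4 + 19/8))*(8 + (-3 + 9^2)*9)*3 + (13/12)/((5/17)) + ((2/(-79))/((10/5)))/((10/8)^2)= 289678289/11850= 24445.43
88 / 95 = 0.93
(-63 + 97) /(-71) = -34 /71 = -0.48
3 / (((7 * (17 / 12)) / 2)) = 72 / 119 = 0.61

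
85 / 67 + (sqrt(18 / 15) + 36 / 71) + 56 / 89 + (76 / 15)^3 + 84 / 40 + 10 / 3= sqrt(30) / 5 + 394101058121 / 2857767750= 139.00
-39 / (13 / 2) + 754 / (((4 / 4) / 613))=462196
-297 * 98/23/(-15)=9702/115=84.37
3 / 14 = 0.21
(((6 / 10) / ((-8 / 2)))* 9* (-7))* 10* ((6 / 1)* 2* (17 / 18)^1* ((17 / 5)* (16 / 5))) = 291312 / 25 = 11652.48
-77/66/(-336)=1/288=0.00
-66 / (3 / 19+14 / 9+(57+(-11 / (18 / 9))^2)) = -45144 / 60851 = -0.74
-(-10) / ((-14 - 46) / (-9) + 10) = 3 / 5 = 0.60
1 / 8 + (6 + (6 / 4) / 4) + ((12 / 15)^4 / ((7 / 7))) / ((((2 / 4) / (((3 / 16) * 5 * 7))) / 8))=12377 / 250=49.51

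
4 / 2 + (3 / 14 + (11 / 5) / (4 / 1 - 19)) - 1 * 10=-8329 / 1050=-7.93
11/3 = 3.67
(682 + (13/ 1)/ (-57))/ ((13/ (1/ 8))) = 38861/ 5928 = 6.56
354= 354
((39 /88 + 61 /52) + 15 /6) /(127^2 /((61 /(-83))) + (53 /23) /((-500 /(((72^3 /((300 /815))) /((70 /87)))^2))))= -25291376796875 /44973765291306924887672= -0.00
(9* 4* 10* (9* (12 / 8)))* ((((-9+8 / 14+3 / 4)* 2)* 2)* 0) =0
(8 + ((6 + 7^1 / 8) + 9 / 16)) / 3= 247 / 48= 5.15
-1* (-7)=7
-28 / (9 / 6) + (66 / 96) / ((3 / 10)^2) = -397 / 36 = -11.03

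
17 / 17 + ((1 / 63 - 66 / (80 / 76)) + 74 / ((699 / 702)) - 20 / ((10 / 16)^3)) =-50852849 / 733950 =-69.29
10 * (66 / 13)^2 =43560 / 169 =257.75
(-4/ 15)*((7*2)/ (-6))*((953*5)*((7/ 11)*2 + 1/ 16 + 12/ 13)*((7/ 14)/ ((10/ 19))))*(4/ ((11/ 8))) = 1309824166/ 70785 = 18504.26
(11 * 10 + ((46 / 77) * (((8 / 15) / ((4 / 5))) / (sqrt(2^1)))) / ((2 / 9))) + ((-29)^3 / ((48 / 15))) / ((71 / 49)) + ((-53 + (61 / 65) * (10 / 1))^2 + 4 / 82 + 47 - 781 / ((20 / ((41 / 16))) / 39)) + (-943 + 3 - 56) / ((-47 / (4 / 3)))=-52347670987847 / 7399063360 + 69 * sqrt(2) / 77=-7073.64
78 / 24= 13 / 4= 3.25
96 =96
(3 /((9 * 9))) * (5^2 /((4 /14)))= 175 /54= 3.24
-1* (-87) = 87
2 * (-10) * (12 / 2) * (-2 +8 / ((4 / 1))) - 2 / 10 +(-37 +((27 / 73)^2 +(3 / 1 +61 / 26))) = -21972619 / 692770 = -31.72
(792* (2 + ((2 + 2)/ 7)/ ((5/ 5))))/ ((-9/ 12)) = -19008/ 7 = -2715.43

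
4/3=1.33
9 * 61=549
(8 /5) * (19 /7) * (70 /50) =6.08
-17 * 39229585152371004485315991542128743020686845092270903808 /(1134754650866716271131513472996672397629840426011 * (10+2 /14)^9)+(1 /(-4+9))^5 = -2082782438629392568754151942214577374039173829863113037801637 /4028976844740764150812838940662809171296298949308521869884375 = -0.52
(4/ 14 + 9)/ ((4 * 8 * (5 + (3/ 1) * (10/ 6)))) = 0.03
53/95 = 0.56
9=9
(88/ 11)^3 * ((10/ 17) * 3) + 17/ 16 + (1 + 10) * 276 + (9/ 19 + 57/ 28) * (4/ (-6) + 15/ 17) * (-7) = 20345399/ 5168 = 3936.80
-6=-6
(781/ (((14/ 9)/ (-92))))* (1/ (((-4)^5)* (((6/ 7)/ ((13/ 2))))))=700557/ 2048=342.07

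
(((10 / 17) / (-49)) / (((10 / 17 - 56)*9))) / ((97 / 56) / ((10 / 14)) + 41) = 0.00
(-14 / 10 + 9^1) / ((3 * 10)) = 19 / 75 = 0.25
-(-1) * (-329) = -329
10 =10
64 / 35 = 1.83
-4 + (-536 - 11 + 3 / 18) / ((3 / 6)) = -3293 / 3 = -1097.67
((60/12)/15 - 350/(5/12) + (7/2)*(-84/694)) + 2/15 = -4371976/5205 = -839.96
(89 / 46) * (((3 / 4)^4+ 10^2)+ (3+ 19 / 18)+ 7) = 22837489 / 105984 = 215.48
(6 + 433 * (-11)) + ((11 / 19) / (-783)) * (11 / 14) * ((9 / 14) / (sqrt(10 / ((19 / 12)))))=-4757 - 121 * sqrt(570) / 19439280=-4757.00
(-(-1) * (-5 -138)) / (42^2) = -143 / 1764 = -0.08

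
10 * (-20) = -200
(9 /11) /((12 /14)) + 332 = 7325 /22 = 332.95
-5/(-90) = 1/18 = 0.06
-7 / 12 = -0.58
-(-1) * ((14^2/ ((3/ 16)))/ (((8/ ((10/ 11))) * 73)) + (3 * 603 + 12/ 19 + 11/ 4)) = 332115989/ 183084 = 1814.01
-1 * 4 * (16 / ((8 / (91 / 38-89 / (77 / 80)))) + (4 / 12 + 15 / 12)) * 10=31348390 / 4389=7142.49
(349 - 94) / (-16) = -255 / 16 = -15.94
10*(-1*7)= -70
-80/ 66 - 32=-1096/ 33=-33.21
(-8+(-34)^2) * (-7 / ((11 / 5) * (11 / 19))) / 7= -109060 / 121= -901.32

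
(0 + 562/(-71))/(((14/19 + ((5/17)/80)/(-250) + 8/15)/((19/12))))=-3448994000/349543153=-9.87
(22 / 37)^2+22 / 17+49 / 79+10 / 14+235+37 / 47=144428894622 / 604888543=238.77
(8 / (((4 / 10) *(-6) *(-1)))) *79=790 / 3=263.33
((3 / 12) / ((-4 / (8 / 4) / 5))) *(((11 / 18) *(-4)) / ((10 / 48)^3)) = 4224 / 25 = 168.96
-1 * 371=-371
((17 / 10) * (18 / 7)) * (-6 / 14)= -459 / 245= -1.87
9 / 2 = 4.50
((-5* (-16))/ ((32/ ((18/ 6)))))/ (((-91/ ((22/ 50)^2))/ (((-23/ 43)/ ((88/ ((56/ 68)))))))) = 759/ 9503000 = 0.00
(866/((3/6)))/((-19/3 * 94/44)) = -128.01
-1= -1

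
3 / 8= 0.38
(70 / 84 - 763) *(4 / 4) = -4573 / 6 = -762.17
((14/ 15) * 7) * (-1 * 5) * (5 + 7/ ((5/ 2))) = -1274/ 5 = -254.80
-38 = -38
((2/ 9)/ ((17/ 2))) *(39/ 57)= 52/ 2907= 0.02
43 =43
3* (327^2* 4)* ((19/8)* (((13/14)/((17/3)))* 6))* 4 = 1426219002/119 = 11985033.63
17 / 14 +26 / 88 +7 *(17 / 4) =2407 / 77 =31.26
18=18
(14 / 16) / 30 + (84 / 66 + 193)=512957 / 2640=194.30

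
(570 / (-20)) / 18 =-19 / 12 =-1.58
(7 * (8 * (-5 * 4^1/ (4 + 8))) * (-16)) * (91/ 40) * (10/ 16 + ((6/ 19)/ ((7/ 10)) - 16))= -963326/ 19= -50701.37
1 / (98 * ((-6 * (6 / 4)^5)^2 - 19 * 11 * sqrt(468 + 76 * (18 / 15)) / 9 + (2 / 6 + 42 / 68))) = 625016832 * sqrt(3495) / 26454918411766957 + 19963831680 / 3779274058823851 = 0.00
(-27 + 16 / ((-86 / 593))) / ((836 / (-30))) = 88575 / 17974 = 4.93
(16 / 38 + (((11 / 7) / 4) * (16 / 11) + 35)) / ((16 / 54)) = 129249 / 1064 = 121.47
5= 5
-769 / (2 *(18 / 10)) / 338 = -3845 / 6084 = -0.63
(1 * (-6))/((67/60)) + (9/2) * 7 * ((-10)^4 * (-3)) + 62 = -63311206/67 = -944943.37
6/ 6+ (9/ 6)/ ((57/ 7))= 45/ 38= 1.18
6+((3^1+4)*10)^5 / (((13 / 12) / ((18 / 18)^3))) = 20168400078 / 13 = 1551415390.62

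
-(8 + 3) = -11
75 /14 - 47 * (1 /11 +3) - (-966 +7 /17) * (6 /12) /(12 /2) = -933839 /15708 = -59.45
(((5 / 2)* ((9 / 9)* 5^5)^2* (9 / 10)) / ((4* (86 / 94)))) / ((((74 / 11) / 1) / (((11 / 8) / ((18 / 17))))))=944130859375 / 814592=1159022.99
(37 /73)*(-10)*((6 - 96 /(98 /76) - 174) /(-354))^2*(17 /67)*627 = -15461391132000 /40878395971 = -378.23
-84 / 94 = -42 / 47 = -0.89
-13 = -13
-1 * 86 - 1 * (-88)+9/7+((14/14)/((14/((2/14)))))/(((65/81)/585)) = 1051/98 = 10.72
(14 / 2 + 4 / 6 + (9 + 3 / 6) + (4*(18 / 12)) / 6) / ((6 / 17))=1853 / 36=51.47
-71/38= -1.87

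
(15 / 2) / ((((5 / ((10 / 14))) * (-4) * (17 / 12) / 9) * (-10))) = 81 / 476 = 0.17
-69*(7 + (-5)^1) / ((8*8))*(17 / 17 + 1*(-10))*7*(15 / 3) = 21735 / 32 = 679.22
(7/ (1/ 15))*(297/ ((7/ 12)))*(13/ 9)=77220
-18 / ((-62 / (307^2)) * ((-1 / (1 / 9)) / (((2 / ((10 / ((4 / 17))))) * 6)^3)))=-1302898176 / 19037875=-68.44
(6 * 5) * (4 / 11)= 120 / 11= 10.91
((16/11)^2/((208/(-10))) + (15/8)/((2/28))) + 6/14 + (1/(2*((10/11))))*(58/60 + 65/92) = 8356470289/303903600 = 27.50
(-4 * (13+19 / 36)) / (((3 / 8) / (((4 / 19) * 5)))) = -151.89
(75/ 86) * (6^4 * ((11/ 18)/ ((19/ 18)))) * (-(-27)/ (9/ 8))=12830400/ 817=15704.28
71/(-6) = -71/6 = -11.83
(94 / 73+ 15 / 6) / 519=553 / 75774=0.01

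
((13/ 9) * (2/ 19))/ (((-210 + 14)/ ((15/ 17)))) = -65/ 94962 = -0.00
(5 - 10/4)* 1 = 5/2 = 2.50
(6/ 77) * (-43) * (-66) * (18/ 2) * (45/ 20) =4478.14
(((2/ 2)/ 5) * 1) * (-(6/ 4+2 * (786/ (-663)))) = 77/ 442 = 0.17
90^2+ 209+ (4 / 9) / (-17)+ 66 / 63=8900033 / 1071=8310.02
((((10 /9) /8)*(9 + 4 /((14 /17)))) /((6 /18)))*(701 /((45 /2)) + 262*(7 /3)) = 701116 /189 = 3709.61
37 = 37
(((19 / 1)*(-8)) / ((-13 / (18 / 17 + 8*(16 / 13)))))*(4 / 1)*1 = 1465280 / 2873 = 510.02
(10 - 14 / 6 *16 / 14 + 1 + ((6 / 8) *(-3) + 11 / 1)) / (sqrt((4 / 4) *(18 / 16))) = 205 *sqrt(2) / 18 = 16.11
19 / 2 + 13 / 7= 159 / 14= 11.36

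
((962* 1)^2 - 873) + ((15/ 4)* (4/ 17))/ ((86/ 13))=1351722997/ 1462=924571.13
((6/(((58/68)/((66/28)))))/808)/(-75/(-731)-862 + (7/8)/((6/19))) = -14763276/618063611599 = -0.00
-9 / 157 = -0.06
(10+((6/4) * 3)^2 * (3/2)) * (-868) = -70091/2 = -35045.50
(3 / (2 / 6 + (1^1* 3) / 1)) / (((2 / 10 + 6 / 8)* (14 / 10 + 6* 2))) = 90 / 1273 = 0.07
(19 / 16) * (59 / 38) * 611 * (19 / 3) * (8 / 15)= 684931 / 180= 3805.17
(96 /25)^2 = 9216 /625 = 14.75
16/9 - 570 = -5114/9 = -568.22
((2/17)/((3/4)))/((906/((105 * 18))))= 840/2567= 0.33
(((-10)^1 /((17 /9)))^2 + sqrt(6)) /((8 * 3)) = sqrt(6) /24 + 675 /578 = 1.27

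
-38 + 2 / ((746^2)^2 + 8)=-5884491107015 / 154855029132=-38.00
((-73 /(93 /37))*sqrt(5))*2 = -5402*sqrt(5) /93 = -129.88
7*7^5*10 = 1176490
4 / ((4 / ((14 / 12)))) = 7 / 6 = 1.17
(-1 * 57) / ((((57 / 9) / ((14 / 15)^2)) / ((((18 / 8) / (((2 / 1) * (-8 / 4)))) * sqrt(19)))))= 441 * sqrt(19) / 100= 19.22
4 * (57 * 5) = 1140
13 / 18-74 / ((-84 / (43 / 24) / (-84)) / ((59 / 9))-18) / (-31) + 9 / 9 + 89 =90.59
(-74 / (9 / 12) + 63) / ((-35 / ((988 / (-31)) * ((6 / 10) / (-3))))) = 105716 / 16275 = 6.50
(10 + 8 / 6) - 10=4 / 3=1.33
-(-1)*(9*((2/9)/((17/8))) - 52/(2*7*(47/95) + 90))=0.40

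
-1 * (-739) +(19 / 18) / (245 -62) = 2434285 / 3294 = 739.01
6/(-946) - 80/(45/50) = -378427/4257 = -88.90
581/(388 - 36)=581/352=1.65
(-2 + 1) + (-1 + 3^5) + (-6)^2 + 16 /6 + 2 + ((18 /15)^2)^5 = 8433351653 /29296875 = 287.86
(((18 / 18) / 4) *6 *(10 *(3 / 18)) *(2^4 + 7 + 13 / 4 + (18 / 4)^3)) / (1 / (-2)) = -4695 / 8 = -586.88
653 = 653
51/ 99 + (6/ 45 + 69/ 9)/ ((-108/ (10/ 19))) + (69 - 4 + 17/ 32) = 3973177/ 60192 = 66.01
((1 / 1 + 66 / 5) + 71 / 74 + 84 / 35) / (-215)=-6497 / 79550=-0.08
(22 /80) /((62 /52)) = 143 /620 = 0.23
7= 7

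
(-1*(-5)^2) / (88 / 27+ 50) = -675 / 1438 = -0.47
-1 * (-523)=523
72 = 72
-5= -5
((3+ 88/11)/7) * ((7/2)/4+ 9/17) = 2101/952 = 2.21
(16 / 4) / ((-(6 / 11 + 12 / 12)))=-44 / 17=-2.59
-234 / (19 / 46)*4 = -43056 / 19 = -2266.11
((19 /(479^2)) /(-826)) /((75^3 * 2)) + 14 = 2238684517124981 /159906036937500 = 14.00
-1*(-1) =1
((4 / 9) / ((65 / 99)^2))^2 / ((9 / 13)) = 2108304 / 1373125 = 1.54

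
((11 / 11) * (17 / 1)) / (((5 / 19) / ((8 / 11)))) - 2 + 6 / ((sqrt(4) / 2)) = 2804 / 55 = 50.98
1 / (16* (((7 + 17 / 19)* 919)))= 19 / 2205600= 0.00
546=546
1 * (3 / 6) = 1 / 2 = 0.50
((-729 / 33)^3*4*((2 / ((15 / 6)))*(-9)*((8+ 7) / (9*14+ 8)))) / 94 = 1549681956 / 4191319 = 369.74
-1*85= -85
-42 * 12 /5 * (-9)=4536 /5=907.20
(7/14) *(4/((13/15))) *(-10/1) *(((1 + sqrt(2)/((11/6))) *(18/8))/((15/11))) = -495/13 - 270 *sqrt(2)/13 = -67.45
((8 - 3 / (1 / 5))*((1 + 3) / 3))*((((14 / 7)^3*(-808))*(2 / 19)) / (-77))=-82.48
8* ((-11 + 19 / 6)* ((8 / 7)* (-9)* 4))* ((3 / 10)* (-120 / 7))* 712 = -9440945.63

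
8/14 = 4/7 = 0.57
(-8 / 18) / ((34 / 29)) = -58 / 153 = -0.38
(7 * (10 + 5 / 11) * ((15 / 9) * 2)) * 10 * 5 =402500 / 33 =12196.97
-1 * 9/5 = -9/5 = -1.80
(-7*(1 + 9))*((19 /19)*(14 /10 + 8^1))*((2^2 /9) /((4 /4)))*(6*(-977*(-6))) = -10285856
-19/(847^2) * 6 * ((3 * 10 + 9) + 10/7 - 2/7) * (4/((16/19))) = -304323/10043726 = -0.03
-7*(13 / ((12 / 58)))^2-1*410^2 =-7046503 / 36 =-195736.19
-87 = -87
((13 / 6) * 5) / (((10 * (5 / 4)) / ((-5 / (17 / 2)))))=-26 / 51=-0.51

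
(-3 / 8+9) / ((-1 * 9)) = -23 / 24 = -0.96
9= 9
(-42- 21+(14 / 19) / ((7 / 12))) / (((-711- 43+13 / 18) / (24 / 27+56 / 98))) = 215832 / 1803347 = 0.12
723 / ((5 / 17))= 12291 / 5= 2458.20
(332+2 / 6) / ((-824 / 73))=-72781 / 2472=-29.44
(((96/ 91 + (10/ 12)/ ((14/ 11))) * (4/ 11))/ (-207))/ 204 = -1867/ 126810684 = -0.00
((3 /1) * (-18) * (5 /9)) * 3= -90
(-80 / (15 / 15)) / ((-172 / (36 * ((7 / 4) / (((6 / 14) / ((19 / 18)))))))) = 9310 / 129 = 72.17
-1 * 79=-79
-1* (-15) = 15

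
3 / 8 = 0.38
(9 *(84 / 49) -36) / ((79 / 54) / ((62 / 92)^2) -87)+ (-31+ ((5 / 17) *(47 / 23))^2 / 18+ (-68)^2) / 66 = 11353352612909555 / 162569869454916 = 69.84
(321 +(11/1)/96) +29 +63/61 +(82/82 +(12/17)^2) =596811839/1692384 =352.65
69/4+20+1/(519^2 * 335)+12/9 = 13926412639/360943740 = 38.58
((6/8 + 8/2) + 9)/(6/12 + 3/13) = 715/38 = 18.82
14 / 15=0.93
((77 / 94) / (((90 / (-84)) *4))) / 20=-539 / 56400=-0.01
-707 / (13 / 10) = -7070 / 13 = -543.85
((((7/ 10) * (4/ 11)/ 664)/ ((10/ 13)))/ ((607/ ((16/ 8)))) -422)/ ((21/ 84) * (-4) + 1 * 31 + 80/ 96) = -70160580327/ 5126266750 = -13.69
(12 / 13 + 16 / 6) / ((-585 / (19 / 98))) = -0.00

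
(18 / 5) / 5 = 18 / 25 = 0.72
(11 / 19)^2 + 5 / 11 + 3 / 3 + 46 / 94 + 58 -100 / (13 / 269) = -2008.95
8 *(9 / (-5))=-72 / 5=-14.40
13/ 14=0.93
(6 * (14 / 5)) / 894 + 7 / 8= 5327 / 5960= 0.89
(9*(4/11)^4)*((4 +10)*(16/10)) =258048/73205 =3.53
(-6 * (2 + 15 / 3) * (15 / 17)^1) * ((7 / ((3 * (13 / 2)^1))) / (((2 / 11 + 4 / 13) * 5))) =-462 / 85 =-5.44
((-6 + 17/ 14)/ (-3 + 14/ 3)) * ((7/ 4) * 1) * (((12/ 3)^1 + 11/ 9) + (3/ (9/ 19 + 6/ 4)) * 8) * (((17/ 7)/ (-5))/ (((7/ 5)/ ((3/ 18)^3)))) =4454629/ 31752000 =0.14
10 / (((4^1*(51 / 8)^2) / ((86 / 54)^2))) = 295840 / 1896129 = 0.16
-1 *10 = -10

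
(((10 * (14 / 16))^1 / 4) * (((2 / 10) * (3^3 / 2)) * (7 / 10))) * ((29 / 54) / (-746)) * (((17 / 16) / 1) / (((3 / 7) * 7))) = -24157 / 22917120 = -0.00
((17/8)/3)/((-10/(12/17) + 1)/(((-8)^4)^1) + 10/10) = 1024/1441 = 0.71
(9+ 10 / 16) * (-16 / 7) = -22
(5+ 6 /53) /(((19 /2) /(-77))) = -41734 /1007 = -41.44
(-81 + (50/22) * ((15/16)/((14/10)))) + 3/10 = -79.18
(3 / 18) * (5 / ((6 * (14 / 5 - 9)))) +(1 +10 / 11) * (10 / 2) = 9.52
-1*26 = -26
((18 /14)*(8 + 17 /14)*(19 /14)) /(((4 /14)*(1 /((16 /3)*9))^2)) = 129652.90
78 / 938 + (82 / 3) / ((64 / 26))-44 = -738679 / 22512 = -32.81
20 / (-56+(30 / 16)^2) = -1280 / 3359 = -0.38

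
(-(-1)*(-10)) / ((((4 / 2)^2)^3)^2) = -5 / 2048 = -0.00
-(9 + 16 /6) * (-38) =1330 /3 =443.33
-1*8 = -8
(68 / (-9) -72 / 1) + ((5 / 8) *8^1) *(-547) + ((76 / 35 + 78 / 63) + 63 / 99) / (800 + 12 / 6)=-7821438851 / 2778930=-2814.55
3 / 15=1 / 5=0.20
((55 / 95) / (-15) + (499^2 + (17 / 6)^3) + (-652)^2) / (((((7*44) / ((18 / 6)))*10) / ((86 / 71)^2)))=25577402904007 / 26549938800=963.37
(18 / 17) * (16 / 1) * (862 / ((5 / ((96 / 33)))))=7944192 / 935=8496.46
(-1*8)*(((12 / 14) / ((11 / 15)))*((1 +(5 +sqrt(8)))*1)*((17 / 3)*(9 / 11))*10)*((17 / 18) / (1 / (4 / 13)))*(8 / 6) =-11097600 / 11011-3699200*sqrt(2) / 11011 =-1482.98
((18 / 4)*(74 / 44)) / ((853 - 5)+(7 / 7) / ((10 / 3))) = 1665 / 186626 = 0.01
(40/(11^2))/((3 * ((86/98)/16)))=31360/15609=2.01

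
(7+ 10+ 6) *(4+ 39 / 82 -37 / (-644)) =119691 / 1148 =104.26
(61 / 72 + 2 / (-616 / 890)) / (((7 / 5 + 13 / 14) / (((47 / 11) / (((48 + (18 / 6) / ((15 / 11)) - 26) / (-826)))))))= 5494768825 / 42956694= 127.91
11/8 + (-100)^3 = -999998.62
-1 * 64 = -64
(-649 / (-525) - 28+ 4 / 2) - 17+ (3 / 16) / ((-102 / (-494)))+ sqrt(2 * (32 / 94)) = -5834197 / 142800+ 4 * sqrt(94) / 47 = -40.03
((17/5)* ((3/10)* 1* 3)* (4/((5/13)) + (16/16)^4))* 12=52326/125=418.61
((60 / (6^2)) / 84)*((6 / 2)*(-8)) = -10 / 21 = -0.48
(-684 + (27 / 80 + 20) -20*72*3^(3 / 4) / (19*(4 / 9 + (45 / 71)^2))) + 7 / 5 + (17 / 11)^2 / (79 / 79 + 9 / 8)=-6399821 / 9680 -65331360*3^(3 / 4) / 729391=-865.31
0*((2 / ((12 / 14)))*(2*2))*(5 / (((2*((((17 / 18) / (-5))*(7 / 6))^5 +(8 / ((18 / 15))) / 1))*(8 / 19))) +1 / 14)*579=0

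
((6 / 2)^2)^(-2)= 1 / 81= 0.01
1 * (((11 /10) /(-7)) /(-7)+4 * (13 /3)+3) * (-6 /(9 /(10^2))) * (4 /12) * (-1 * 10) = 5984600 /1323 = 4523.51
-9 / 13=-0.69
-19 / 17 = -1.12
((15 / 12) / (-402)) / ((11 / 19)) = -95 / 17688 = -0.01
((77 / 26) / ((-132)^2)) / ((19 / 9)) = 7 / 86944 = 0.00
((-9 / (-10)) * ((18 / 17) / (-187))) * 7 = -567 / 15895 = -0.04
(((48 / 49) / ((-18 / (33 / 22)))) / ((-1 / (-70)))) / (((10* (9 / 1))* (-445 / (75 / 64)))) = 5 / 29904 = 0.00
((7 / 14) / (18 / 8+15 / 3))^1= 2 / 29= 0.07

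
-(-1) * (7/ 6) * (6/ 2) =7/ 2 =3.50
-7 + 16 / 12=-17 / 3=-5.67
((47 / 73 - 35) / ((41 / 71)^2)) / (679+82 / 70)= -221249490 / 1460652839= -0.15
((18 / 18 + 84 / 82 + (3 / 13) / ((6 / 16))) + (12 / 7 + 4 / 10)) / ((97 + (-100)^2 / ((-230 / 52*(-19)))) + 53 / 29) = 1123930351 / 51496045510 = 0.02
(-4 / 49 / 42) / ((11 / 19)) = -0.00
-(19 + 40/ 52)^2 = -66049/ 169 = -390.82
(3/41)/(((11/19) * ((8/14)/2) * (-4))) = -399/3608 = -0.11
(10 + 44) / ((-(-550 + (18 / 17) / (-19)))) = 8721 / 88834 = 0.10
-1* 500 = -500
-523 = -523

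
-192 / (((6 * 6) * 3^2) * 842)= -8 / 11367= -0.00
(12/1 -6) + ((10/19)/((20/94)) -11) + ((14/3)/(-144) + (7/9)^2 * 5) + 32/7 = 434143/86184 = 5.04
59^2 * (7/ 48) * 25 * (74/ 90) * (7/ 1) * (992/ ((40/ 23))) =4499780789/ 108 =41664636.94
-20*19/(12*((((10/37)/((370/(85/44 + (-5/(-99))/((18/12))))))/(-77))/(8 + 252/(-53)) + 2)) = -682089574320/43079217781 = -15.83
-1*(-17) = 17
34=34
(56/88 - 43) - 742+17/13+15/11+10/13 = -10152/13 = -780.92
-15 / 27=-5 / 9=-0.56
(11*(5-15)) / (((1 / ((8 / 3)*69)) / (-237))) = 4796880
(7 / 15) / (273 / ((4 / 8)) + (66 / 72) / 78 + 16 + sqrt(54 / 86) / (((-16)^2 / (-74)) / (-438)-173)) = 13931493797946816 * sqrt(129) / 23380574324618777843065147 + 19414068556509426607080 / 23380574324618777843065147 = 0.00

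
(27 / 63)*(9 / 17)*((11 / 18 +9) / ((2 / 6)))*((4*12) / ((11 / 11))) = 37368 / 119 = 314.02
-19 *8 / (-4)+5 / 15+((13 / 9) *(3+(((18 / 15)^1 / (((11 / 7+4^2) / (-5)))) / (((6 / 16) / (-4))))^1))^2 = 159781186 / 1225449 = 130.39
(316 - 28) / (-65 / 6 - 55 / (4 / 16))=-1728 / 1385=-1.25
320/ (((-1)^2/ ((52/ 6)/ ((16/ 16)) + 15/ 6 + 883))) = 858400/ 3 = 286133.33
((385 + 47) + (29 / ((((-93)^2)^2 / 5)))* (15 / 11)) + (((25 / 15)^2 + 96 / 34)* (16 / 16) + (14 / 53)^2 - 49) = 5090800974298081 / 13097966798961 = 388.67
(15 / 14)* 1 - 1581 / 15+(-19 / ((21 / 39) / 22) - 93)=-68153 / 70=-973.61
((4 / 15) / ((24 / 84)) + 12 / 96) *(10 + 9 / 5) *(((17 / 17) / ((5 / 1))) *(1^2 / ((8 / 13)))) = 97409 / 24000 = 4.06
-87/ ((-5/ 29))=504.60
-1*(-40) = 40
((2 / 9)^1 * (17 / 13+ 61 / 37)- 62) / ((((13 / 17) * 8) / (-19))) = 4765219 / 25012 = 190.52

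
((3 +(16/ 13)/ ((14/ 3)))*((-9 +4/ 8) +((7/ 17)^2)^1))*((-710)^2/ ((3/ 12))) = -1441781451000/ 26299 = -54822672.00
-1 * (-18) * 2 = 36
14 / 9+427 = 3857 / 9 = 428.56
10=10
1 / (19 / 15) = 15 / 19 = 0.79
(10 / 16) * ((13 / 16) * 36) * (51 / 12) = 9945 / 128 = 77.70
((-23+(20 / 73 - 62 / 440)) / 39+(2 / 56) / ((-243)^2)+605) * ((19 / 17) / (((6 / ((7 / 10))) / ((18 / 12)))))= 30969727246754 / 261975317175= 118.22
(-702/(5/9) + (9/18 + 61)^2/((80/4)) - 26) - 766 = -149319/80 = -1866.49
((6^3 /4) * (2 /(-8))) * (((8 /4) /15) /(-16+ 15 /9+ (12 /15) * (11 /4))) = 27 /182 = 0.15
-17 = -17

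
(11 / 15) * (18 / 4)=33 / 10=3.30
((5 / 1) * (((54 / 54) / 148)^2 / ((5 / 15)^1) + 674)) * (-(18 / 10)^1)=-132869691 / 21904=-6066.00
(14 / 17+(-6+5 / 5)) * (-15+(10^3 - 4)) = -69651 / 17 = -4097.12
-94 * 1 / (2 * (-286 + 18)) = 0.18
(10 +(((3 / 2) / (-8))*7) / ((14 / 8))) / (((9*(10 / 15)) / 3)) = 37 / 8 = 4.62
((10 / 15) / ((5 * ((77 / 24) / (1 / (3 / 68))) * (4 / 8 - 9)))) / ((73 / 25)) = -640 / 16863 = -0.04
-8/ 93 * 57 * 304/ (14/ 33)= -762432/ 217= -3513.51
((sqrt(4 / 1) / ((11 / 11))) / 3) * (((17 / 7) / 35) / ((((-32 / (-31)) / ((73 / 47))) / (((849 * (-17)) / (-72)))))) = 185083981 / 13265280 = 13.95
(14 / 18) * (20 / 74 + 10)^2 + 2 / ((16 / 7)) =8172647 / 98568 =82.91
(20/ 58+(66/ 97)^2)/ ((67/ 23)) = 5069522/ 18281687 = 0.28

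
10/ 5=2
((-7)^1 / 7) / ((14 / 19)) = -19 / 14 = -1.36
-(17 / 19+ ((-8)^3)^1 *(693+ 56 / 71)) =479190345 / 1349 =355218.94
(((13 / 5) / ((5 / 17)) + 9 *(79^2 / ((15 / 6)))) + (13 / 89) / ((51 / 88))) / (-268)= -2550542629 / 30411300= -83.87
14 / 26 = 7 / 13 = 0.54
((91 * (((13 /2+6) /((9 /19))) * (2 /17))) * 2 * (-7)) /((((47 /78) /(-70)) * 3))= 1101373000 /7191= 153159.92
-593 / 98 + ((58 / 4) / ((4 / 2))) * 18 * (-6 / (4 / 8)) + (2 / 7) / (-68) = -1309522 / 833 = -1572.06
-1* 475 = -475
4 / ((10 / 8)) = 16 / 5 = 3.20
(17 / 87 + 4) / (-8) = -365 / 696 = -0.52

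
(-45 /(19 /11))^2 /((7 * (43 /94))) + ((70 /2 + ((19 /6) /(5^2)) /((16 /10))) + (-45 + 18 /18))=5295120799 /26078640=203.04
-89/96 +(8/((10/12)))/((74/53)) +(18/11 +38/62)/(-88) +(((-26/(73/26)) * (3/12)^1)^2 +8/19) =78942309593567/6745114817760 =11.70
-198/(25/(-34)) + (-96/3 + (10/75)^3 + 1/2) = 1605031/6750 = 237.78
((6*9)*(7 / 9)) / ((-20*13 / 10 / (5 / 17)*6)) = -35 / 442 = -0.08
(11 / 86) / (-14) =-0.01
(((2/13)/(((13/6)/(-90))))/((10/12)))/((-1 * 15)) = 432/845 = 0.51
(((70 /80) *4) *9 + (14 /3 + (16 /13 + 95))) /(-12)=-10327 /936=-11.03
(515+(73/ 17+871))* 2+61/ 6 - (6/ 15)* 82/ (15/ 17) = 7021633/ 2550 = 2753.58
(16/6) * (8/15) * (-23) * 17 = -25024/45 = -556.09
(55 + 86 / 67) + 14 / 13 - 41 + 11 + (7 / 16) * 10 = 221133 / 6968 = 31.74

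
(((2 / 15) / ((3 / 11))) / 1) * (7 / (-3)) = -154 / 135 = -1.14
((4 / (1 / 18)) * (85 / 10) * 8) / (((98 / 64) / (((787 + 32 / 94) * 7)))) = 5797647360 / 329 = 17622028.45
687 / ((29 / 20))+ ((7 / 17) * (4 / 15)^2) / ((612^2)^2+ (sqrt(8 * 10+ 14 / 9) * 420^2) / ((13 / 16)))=30990056332389179273669571 / 65408415839831572271600 - 4459 * sqrt(734) / 41410293614458885065744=473.79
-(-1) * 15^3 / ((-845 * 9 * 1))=-75 / 169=-0.44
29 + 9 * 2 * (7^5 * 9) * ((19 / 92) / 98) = 5766.79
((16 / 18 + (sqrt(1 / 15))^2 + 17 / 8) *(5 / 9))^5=1677481467044549 / 114254951251968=14.68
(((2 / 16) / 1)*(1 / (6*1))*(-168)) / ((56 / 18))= -9 / 8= -1.12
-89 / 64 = -1.39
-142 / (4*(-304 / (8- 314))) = -10863 / 304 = -35.73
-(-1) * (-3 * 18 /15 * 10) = -36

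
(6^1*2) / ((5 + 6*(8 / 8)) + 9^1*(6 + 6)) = 12 / 119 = 0.10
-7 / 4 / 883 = -7 / 3532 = -0.00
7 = 7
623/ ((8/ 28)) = 4361/ 2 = 2180.50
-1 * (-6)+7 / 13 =85 / 13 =6.54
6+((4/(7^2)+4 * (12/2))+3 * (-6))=592/49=12.08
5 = 5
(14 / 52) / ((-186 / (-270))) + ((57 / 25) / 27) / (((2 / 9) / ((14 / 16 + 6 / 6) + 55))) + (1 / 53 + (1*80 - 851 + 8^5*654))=36617054578471 / 1708720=21429523.02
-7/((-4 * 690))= 7/2760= 0.00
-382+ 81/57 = -7231/19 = -380.58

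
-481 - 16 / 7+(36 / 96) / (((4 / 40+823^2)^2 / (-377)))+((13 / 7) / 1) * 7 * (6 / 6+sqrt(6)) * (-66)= -858 * sqrt(6) - 123069592841092249 / 91754941941362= -3442.95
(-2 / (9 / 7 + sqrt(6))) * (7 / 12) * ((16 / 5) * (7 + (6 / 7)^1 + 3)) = 4256 / 355 - 29792 * sqrt(6) / 3195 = -10.85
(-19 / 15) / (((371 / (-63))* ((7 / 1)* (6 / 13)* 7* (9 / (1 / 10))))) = 247 / 2337300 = 0.00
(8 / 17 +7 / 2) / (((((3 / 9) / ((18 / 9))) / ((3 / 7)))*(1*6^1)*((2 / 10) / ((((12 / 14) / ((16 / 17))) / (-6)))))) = -2025 / 1568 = -1.29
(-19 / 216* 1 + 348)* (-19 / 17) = -1427831 / 3672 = -388.84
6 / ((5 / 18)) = 108 / 5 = 21.60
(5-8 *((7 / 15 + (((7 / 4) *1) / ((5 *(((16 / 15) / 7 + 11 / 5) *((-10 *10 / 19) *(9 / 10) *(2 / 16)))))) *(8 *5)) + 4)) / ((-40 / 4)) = -3229 / 650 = -4.97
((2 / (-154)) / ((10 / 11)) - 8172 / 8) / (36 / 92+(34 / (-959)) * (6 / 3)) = -112657703 / 35335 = -3188.28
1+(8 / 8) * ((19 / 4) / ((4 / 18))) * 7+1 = 1213 / 8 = 151.62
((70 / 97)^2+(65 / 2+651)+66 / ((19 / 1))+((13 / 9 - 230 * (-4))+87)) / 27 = 5457324497 / 86882706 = 62.81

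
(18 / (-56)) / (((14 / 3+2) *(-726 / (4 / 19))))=0.00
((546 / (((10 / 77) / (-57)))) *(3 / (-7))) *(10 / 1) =1027026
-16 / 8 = -2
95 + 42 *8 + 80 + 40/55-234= 3055/11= 277.73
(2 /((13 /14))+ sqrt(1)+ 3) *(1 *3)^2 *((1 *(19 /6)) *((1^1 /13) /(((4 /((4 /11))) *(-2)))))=-1140 /1859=-0.61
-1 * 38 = -38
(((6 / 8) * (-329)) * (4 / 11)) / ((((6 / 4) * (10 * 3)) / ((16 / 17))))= -5264 / 2805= -1.88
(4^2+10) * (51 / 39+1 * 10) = 294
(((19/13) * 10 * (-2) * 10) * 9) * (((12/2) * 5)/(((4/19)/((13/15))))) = -324900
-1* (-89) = 89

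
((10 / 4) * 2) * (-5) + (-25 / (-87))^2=-188600 / 7569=-24.92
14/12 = 7/6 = 1.17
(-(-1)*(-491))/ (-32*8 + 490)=-491/ 234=-2.10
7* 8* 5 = 280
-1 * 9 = -9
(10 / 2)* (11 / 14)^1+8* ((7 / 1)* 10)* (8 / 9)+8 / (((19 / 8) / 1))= 1209149 / 2394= 505.07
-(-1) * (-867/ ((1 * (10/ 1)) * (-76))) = 1.14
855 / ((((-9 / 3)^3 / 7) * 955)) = -133 / 573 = -0.23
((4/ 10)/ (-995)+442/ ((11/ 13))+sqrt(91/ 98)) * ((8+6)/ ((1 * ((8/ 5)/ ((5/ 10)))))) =5 * sqrt(182)/ 16+25013037/ 10945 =2289.56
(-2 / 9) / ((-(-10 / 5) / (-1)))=1 / 9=0.11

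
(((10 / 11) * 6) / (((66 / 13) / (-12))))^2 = 2433600 / 14641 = 166.22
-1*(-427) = 427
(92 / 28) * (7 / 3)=23 / 3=7.67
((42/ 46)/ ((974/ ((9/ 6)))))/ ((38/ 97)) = 6111/ 1702552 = 0.00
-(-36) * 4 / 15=48 / 5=9.60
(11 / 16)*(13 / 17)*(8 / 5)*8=572 / 85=6.73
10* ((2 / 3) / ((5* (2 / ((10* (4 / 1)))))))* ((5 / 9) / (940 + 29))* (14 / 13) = 5600 / 340119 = 0.02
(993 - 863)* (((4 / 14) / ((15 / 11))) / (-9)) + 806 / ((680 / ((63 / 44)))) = -3758599 / 2827440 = -1.33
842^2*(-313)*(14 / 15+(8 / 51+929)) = -206392345786.81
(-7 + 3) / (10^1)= -2 / 5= -0.40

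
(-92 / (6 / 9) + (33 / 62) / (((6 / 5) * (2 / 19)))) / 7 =-19.11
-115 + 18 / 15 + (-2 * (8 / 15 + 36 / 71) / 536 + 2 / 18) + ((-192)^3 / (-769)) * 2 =18294.34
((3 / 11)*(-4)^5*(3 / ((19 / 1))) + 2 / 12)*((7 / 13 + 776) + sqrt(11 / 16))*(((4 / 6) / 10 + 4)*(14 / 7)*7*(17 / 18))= -269116906709 / 146718 - 399876533*sqrt(11) / 677160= -1836204.55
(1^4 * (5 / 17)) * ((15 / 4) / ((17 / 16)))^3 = 1080000 / 83521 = 12.93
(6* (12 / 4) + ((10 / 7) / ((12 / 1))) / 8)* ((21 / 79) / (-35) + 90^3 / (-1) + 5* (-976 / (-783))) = -1364750781000697 / 103919760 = -13132736.07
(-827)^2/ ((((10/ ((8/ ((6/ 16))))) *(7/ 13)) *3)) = 903220.52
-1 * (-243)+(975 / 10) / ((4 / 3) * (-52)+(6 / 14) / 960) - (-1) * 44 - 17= 125142390 / 465917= 268.59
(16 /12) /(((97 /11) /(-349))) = -15356 /291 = -52.77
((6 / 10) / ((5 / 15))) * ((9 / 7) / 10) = 81 / 350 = 0.23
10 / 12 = 5 / 6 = 0.83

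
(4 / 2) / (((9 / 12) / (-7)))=-56 / 3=-18.67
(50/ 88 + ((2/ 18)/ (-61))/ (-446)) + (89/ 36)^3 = 109453289689/ 6981277248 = 15.68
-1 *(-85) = 85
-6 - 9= -15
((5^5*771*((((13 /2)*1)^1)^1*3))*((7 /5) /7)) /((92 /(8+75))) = 1559829375 /184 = 8477333.56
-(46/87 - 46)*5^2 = 98900/87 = 1136.78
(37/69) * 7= 259/69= 3.75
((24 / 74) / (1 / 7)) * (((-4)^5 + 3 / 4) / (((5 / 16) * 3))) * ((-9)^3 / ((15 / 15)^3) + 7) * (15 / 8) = 124116132 / 37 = 3354490.05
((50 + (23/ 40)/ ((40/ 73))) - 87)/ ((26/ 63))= -3623823/ 41600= -87.11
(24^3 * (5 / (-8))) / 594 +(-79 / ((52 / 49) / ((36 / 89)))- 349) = -5010072 / 12727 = -393.66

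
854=854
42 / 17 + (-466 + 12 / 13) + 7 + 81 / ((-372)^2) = -1548192075 / 3398096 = -455.61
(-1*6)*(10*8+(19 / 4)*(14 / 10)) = -5199 / 10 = -519.90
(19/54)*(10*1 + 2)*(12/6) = 76/9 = 8.44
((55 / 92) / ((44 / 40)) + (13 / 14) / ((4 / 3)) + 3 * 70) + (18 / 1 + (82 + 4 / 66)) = 13231517 / 42504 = 311.30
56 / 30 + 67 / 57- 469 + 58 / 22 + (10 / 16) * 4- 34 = -1034177 / 2090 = -494.82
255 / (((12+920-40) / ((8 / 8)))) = 255 / 892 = 0.29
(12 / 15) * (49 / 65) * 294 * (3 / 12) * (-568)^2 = 4647721344 / 325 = 14300681.06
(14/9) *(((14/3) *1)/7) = 28/27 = 1.04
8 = 8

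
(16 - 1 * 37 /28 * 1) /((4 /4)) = 411 /28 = 14.68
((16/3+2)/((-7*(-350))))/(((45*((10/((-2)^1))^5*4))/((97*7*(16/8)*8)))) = -4268/73828125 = -0.00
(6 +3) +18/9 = 11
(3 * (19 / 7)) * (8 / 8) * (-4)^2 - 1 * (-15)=145.29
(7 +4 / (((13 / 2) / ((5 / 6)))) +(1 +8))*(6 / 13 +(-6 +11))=45724 / 507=90.19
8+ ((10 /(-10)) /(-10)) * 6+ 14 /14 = 48 /5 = 9.60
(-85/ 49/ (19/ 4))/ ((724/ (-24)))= 2040/ 168511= 0.01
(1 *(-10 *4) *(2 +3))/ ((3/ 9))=-600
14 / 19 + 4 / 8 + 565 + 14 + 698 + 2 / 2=48611 / 38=1279.24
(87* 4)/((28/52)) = 4524/7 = 646.29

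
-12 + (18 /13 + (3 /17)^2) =-39765 /3757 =-10.58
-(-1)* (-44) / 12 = -11 / 3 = -3.67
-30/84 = -5/14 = -0.36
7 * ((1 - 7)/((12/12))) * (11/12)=-77/2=-38.50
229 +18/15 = 1151/5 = 230.20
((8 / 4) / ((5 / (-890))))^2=126736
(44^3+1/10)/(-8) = -851841/80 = -10648.01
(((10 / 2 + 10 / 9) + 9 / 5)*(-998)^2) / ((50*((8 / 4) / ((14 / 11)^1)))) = 1241020984 / 12375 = 100284.52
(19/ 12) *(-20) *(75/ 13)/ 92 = -2375/ 1196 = -1.99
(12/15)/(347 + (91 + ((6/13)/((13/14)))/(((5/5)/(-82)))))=338/167835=0.00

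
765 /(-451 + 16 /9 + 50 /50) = -1.71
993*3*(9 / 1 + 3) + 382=36130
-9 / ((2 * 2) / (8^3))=-1152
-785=-785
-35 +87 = 52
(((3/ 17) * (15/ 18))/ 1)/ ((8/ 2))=5/ 136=0.04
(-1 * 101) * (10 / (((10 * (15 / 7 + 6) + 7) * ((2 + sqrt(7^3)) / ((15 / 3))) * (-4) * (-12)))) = 17675 / 2518092 - 123725 * sqrt(7) / 5036184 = -0.06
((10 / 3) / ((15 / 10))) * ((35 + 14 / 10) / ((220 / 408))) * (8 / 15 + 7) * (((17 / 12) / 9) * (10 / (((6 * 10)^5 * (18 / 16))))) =2971787 / 1461462750000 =0.00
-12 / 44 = -3 / 11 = -0.27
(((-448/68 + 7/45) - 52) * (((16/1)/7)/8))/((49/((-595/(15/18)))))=178804/735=243.27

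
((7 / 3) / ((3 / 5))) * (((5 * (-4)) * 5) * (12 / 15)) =-2800 / 9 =-311.11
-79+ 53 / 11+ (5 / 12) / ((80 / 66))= -25991 / 352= -73.84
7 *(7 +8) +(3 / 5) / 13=6828 / 65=105.05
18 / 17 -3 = -33 / 17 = -1.94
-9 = -9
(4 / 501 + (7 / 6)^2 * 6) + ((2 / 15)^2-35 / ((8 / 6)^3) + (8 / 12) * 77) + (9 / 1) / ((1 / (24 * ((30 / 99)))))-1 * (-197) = 8126688547 / 26452800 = 307.21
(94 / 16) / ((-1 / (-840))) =4935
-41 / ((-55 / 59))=2419 / 55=43.98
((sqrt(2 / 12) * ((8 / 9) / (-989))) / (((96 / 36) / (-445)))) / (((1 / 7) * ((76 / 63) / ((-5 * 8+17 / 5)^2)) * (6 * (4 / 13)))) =257.80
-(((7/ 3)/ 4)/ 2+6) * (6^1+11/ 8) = -8909/ 192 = -46.40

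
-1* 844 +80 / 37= -31148 / 37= -841.84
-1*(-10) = 10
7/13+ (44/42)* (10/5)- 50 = -12931/273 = -47.37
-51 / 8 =-6.38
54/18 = 3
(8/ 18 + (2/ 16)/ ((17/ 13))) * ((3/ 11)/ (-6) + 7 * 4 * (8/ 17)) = 1082057/ 152592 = 7.09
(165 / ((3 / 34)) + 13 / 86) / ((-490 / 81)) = -13027473 / 42140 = -309.15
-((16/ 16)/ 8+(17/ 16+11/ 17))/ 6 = -499/ 1632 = -0.31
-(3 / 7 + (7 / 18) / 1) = -103 / 126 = -0.82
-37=-37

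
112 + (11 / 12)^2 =16249 / 144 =112.84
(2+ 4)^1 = 6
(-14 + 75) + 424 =485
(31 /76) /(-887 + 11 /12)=-3 /6517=-0.00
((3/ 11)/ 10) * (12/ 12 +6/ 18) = 2/ 55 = 0.04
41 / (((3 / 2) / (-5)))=-410 / 3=-136.67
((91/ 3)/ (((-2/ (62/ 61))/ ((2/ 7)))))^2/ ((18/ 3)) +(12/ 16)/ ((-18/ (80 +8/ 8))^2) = 29610569/ 1607472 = 18.42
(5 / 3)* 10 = 50 / 3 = 16.67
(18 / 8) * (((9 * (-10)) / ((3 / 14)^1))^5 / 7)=-4200789600000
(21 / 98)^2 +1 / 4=0.30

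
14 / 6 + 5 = 22 / 3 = 7.33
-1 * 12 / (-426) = 2 / 71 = 0.03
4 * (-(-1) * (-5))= -20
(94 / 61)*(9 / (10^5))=423 / 3050000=0.00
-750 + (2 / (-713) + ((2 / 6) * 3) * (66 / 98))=-26179319 / 34937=-749.33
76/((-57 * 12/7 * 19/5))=-35/171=-0.20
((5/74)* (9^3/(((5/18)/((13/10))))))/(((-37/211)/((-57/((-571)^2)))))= 1025818911/4463501290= 0.23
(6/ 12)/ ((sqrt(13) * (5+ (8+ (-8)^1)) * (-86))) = -sqrt(13)/ 11180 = -0.00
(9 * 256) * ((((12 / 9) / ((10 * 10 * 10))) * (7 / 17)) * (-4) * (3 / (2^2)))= -8064 / 2125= -3.79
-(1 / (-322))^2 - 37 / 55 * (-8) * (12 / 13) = 368284853 / 74134060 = 4.97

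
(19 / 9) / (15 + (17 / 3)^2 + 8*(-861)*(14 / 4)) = -19 / 216548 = -0.00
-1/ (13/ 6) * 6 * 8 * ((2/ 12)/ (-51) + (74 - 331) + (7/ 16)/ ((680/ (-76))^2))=1069522057/ 187850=5693.49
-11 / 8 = -1.38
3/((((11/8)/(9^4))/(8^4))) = 58633867.64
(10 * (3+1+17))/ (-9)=-70/ 3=-23.33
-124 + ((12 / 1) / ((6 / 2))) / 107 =-123.96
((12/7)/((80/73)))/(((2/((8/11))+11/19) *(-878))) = -0.00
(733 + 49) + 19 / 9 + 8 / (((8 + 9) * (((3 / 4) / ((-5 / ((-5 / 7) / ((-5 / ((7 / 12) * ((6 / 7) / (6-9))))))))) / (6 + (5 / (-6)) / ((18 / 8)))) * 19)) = 377827 / 459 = 823.15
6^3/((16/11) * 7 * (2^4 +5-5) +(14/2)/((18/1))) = 42768/32333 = 1.32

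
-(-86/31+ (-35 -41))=78.77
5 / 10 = 1 / 2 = 0.50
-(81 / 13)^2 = -6561 / 169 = -38.82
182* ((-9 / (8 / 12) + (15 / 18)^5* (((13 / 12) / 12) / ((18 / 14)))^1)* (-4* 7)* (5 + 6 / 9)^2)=24993297964453 / 11337408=2204498.41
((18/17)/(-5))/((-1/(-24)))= -432/85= -5.08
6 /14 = 3 /7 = 0.43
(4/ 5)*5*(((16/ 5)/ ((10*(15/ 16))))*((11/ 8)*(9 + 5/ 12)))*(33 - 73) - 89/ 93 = -4938899/ 6975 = -708.09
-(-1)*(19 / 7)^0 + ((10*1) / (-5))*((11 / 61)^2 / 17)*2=62773 / 63257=0.99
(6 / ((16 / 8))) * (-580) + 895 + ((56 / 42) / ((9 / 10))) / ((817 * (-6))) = -55919585 / 66177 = -845.00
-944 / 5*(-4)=3776 / 5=755.20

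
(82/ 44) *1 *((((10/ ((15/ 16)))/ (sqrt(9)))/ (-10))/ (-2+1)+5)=9881/ 990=9.98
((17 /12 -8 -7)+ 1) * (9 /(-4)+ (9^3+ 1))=-439561 /48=-9157.52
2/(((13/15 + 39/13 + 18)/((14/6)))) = 0.21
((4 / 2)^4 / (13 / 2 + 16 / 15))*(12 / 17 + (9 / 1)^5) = 481845600 / 3859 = 124862.81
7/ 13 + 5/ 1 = 72/ 13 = 5.54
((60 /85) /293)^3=1728 /123580408141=0.00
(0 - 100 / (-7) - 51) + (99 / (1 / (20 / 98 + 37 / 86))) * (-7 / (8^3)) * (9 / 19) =-217389899 / 5856256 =-37.12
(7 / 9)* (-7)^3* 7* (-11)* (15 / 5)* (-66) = -4067294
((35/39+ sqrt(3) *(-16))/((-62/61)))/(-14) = 305/4836 - 244 *sqrt(3)/217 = -1.88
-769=-769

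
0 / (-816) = 0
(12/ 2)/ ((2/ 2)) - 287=-281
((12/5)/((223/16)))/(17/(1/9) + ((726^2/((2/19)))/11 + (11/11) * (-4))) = 192/507716365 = 0.00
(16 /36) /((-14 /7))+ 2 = 16 /9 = 1.78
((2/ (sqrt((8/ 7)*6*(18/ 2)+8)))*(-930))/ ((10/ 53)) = -4929*sqrt(854)/ 122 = -1180.67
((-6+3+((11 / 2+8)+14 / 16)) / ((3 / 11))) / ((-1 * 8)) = -1001 / 192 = -5.21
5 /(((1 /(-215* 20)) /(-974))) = 20941000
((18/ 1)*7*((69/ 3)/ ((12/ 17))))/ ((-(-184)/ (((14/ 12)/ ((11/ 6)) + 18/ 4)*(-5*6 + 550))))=2622165/ 44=59594.66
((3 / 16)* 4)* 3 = 9 / 4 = 2.25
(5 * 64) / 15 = 64 / 3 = 21.33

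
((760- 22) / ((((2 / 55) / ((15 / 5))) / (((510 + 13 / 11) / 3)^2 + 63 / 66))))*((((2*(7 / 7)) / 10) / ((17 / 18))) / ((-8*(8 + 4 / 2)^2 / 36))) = -630043551531 / 37400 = -16846084.27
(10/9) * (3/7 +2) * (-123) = -6970/21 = -331.90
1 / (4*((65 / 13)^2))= 0.01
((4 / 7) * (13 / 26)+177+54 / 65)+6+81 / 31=2633818 / 14105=186.73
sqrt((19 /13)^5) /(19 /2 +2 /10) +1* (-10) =-10 +3610* sqrt(247) /213109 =-9.73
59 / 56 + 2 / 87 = 5245 / 4872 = 1.08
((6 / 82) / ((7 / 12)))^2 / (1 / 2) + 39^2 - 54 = 1467.03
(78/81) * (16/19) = 0.81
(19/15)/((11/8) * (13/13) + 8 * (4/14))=1064/3075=0.35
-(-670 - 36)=706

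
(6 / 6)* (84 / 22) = 42 / 11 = 3.82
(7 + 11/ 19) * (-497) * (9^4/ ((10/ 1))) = -234778824/ 95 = -2471356.04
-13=-13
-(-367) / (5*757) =367 / 3785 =0.10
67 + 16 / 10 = 343 / 5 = 68.60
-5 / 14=-0.36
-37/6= -6.17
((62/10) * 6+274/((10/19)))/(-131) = -2789/655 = -4.26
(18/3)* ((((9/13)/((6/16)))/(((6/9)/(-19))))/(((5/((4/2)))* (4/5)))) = -2052/13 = -157.85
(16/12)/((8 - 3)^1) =4/15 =0.27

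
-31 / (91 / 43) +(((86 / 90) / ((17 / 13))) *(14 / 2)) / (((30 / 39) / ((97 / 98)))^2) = -6.18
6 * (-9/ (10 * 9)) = -0.60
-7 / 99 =-0.07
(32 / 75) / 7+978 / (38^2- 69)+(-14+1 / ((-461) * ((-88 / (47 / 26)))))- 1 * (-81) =17058686909 / 251706000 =67.77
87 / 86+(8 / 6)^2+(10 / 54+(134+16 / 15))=1602659 / 11610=138.04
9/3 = 3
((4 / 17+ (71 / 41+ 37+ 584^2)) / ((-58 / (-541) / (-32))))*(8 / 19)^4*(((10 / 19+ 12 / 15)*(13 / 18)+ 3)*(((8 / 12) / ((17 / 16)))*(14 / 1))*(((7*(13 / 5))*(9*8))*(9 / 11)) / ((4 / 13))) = -90704670175597450663821312 / 233980893981725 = -387658447799.08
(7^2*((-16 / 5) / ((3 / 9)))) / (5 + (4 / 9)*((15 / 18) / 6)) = -95256 / 1025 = -92.93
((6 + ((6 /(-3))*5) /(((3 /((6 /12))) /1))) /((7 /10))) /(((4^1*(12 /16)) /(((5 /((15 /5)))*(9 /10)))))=3.10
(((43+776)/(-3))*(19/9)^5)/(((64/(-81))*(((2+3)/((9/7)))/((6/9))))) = 2483.74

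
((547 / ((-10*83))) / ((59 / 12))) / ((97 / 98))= -0.14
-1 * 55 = -55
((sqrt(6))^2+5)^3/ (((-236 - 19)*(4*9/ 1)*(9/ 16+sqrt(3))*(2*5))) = 2662/ 875925 - 42592*sqrt(3)/ 7883325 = -0.01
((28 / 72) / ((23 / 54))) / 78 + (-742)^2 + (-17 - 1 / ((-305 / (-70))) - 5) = 20082663131 / 36478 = 550541.78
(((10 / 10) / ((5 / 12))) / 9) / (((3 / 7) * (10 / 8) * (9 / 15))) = 112 / 135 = 0.83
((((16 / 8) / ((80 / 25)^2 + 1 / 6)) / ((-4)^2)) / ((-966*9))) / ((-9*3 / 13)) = 325 / 488568024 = 0.00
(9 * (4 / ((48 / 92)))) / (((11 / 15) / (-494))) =-511290 / 11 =-46480.91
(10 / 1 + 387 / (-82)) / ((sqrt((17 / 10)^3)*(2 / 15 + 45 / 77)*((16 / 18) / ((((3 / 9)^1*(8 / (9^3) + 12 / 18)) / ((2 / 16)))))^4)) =49639388847448400*sqrt(170) / 11416686345538407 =56.69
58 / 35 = 1.66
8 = 8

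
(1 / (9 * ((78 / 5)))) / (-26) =-0.00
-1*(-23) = 23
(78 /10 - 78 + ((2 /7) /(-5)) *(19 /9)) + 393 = 101644 /315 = 322.68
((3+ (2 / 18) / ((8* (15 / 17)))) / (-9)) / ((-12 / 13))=42341 / 116640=0.36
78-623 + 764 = 219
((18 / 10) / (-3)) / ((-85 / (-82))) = -246 / 425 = -0.58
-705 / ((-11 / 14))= 9870 / 11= 897.27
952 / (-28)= -34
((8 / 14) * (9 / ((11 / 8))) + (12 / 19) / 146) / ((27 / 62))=8264972 / 961191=8.60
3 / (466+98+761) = 3 / 1325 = 0.00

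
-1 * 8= -8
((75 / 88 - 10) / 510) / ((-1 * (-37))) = -0.00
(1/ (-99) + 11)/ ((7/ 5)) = 5440/ 693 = 7.85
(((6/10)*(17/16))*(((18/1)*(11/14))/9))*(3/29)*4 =1683/4060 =0.41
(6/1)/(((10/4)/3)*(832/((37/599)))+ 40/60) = 333/622997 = 0.00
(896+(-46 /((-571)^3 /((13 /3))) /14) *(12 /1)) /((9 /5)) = 5838272734940 /11728672893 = 497.78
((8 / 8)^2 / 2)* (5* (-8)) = -20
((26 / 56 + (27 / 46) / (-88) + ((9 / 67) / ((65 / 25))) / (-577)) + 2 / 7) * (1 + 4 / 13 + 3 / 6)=71065971321 / 52894171616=1.34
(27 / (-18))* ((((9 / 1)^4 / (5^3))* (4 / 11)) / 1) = -39366 / 1375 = -28.63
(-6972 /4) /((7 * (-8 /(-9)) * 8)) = -2241 /64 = -35.02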